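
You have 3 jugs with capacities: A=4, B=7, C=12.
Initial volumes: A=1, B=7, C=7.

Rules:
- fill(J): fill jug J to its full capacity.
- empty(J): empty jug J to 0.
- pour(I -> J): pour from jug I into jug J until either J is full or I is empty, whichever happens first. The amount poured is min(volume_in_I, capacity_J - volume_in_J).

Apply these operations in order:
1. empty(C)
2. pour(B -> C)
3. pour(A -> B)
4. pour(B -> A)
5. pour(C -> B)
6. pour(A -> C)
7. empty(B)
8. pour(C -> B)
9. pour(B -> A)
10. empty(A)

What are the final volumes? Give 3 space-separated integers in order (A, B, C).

Step 1: empty(C) -> (A=1 B=7 C=0)
Step 2: pour(B -> C) -> (A=1 B=0 C=7)
Step 3: pour(A -> B) -> (A=0 B=1 C=7)
Step 4: pour(B -> A) -> (A=1 B=0 C=7)
Step 5: pour(C -> B) -> (A=1 B=7 C=0)
Step 6: pour(A -> C) -> (A=0 B=7 C=1)
Step 7: empty(B) -> (A=0 B=0 C=1)
Step 8: pour(C -> B) -> (A=0 B=1 C=0)
Step 9: pour(B -> A) -> (A=1 B=0 C=0)
Step 10: empty(A) -> (A=0 B=0 C=0)

Answer: 0 0 0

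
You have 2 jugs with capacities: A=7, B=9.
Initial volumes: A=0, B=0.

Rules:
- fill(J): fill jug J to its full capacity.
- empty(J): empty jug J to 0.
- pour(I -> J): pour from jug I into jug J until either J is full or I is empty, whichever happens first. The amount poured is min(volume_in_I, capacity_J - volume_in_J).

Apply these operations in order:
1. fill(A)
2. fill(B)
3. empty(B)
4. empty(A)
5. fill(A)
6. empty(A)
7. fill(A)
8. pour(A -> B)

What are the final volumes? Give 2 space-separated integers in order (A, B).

Answer: 0 7

Derivation:
Step 1: fill(A) -> (A=7 B=0)
Step 2: fill(B) -> (A=7 B=9)
Step 3: empty(B) -> (A=7 B=0)
Step 4: empty(A) -> (A=0 B=0)
Step 5: fill(A) -> (A=7 B=0)
Step 6: empty(A) -> (A=0 B=0)
Step 7: fill(A) -> (A=7 B=0)
Step 8: pour(A -> B) -> (A=0 B=7)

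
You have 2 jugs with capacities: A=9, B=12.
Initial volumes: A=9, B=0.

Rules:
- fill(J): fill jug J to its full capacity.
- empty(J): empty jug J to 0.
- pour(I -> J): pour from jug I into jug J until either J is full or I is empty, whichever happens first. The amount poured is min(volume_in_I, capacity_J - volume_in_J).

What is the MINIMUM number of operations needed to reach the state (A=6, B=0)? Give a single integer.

Answer: 4

Derivation:
BFS from (A=9, B=0). One shortest path:
  1. pour(A -> B) -> (A=0 B=9)
  2. fill(A) -> (A=9 B=9)
  3. pour(A -> B) -> (A=6 B=12)
  4. empty(B) -> (A=6 B=0)
Reached target in 4 moves.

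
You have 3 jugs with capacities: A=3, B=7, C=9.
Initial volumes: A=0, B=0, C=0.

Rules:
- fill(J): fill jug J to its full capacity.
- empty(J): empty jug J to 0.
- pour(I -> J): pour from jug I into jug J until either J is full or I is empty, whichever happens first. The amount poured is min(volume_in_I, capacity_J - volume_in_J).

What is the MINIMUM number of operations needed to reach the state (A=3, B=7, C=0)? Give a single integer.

Answer: 2

Derivation:
BFS from (A=0, B=0, C=0). One shortest path:
  1. fill(A) -> (A=3 B=0 C=0)
  2. fill(B) -> (A=3 B=7 C=0)
Reached target in 2 moves.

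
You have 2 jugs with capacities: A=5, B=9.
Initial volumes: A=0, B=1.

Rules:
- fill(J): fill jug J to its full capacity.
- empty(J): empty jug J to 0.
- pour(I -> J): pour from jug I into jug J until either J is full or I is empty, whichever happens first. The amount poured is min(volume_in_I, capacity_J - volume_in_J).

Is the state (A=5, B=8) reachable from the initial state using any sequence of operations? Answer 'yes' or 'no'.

Answer: yes

Derivation:
BFS from (A=0, B=1):
  1. fill(B) -> (A=0 B=9)
  2. pour(B -> A) -> (A=5 B=4)
  3. empty(A) -> (A=0 B=4)
  4. pour(B -> A) -> (A=4 B=0)
  5. fill(B) -> (A=4 B=9)
  6. pour(B -> A) -> (A=5 B=8)
Target reached → yes.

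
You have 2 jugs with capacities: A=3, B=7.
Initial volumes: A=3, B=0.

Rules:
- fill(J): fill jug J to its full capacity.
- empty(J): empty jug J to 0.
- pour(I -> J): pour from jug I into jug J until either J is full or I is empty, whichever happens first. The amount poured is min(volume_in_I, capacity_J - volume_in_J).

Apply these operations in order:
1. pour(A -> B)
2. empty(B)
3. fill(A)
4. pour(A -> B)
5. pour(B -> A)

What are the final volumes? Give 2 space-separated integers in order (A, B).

Answer: 3 0

Derivation:
Step 1: pour(A -> B) -> (A=0 B=3)
Step 2: empty(B) -> (A=0 B=0)
Step 3: fill(A) -> (A=3 B=0)
Step 4: pour(A -> B) -> (A=0 B=3)
Step 5: pour(B -> A) -> (A=3 B=0)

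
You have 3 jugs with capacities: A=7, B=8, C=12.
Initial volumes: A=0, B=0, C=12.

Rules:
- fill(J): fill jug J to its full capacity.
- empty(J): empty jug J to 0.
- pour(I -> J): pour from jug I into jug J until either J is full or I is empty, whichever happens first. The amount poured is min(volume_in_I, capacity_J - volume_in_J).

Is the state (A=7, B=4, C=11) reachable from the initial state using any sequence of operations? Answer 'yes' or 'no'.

Answer: yes

Derivation:
BFS from (A=0, B=0, C=12):
  1. fill(A) -> (A=7 B=0 C=12)
  2. fill(B) -> (A=7 B=8 C=12)
  3. empty(C) -> (A=7 B=8 C=0)
  4. pour(B -> C) -> (A=7 B=0 C=8)
  5. pour(A -> B) -> (A=0 B=7 C=8)
  6. fill(A) -> (A=7 B=7 C=8)
  7. pour(A -> B) -> (A=6 B=8 C=8)
  8. pour(B -> C) -> (A=6 B=4 C=12)
  9. pour(C -> A) -> (A=7 B=4 C=11)
Target reached → yes.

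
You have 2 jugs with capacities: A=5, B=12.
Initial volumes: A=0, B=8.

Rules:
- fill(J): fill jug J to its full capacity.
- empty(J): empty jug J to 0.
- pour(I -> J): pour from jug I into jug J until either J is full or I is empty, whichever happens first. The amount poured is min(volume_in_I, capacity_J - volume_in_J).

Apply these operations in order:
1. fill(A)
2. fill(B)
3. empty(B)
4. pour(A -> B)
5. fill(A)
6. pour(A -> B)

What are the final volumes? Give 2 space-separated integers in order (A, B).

Answer: 0 10

Derivation:
Step 1: fill(A) -> (A=5 B=8)
Step 2: fill(B) -> (A=5 B=12)
Step 3: empty(B) -> (A=5 B=0)
Step 4: pour(A -> B) -> (A=0 B=5)
Step 5: fill(A) -> (A=5 B=5)
Step 6: pour(A -> B) -> (A=0 B=10)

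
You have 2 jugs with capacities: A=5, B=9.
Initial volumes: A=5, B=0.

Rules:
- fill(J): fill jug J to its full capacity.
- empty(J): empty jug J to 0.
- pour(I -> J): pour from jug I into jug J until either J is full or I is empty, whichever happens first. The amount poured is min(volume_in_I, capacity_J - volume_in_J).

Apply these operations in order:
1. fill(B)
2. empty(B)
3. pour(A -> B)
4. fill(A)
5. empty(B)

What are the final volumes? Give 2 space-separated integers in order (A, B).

Answer: 5 0

Derivation:
Step 1: fill(B) -> (A=5 B=9)
Step 2: empty(B) -> (A=5 B=0)
Step 3: pour(A -> B) -> (A=0 B=5)
Step 4: fill(A) -> (A=5 B=5)
Step 5: empty(B) -> (A=5 B=0)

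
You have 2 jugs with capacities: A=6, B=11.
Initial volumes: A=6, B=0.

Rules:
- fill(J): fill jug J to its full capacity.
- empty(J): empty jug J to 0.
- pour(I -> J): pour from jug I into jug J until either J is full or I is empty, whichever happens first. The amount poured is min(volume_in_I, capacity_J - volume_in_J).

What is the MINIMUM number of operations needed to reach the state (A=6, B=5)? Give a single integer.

BFS from (A=6, B=0). One shortest path:
  1. empty(A) -> (A=0 B=0)
  2. fill(B) -> (A=0 B=11)
  3. pour(B -> A) -> (A=6 B=5)
Reached target in 3 moves.

Answer: 3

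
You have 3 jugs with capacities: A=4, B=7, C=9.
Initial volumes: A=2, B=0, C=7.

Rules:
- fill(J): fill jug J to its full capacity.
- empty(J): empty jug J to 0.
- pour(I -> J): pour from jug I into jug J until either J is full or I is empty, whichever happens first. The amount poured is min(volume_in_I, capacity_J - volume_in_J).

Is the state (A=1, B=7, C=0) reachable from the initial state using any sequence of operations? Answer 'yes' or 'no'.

BFS from (A=2, B=0, C=7):
  1. fill(A) -> (A=4 B=0 C=7)
  2. empty(C) -> (A=4 B=0 C=0)
  3. pour(A -> B) -> (A=0 B=4 C=0)
  4. fill(A) -> (A=4 B=4 C=0)
  5. pour(A -> B) -> (A=1 B=7 C=0)
Target reached → yes.

Answer: yes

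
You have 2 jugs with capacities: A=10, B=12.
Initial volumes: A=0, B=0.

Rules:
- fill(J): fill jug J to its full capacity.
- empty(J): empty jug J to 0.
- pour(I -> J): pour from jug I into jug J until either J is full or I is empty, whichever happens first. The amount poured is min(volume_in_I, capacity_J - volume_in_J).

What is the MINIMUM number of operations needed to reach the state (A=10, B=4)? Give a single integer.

Answer: 6

Derivation:
BFS from (A=0, B=0). One shortest path:
  1. fill(B) -> (A=0 B=12)
  2. pour(B -> A) -> (A=10 B=2)
  3. empty(A) -> (A=0 B=2)
  4. pour(B -> A) -> (A=2 B=0)
  5. fill(B) -> (A=2 B=12)
  6. pour(B -> A) -> (A=10 B=4)
Reached target in 6 moves.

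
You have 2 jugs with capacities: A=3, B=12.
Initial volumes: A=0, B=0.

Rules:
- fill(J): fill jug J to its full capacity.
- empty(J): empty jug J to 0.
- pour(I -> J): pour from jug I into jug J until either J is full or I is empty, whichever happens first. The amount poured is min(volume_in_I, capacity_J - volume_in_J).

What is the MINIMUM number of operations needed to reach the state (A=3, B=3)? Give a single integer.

Answer: 3

Derivation:
BFS from (A=0, B=0). One shortest path:
  1. fill(A) -> (A=3 B=0)
  2. pour(A -> B) -> (A=0 B=3)
  3. fill(A) -> (A=3 B=3)
Reached target in 3 moves.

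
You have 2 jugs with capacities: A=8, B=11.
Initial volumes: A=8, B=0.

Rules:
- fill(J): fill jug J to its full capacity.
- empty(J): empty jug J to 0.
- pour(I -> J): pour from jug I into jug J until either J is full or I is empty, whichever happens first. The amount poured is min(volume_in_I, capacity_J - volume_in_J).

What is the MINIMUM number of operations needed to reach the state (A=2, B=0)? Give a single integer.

Answer: 8

Derivation:
BFS from (A=8, B=0). One shortest path:
  1. pour(A -> B) -> (A=0 B=8)
  2. fill(A) -> (A=8 B=8)
  3. pour(A -> B) -> (A=5 B=11)
  4. empty(B) -> (A=5 B=0)
  5. pour(A -> B) -> (A=0 B=5)
  6. fill(A) -> (A=8 B=5)
  7. pour(A -> B) -> (A=2 B=11)
  8. empty(B) -> (A=2 B=0)
Reached target in 8 moves.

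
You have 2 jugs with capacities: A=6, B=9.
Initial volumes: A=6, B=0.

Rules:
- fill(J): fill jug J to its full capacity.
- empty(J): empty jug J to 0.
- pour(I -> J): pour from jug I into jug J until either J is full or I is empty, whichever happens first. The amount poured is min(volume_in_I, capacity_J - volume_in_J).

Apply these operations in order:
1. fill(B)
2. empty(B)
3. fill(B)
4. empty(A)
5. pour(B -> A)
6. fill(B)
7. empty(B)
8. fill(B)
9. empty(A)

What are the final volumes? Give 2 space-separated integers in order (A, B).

Step 1: fill(B) -> (A=6 B=9)
Step 2: empty(B) -> (A=6 B=0)
Step 3: fill(B) -> (A=6 B=9)
Step 4: empty(A) -> (A=0 B=9)
Step 5: pour(B -> A) -> (A=6 B=3)
Step 6: fill(B) -> (A=6 B=9)
Step 7: empty(B) -> (A=6 B=0)
Step 8: fill(B) -> (A=6 B=9)
Step 9: empty(A) -> (A=0 B=9)

Answer: 0 9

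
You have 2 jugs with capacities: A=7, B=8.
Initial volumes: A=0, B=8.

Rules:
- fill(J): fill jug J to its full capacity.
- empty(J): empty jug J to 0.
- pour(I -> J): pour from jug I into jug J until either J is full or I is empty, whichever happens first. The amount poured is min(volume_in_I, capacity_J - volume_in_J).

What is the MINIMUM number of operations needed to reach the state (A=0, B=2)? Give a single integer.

Answer: 6

Derivation:
BFS from (A=0, B=8). One shortest path:
  1. pour(B -> A) -> (A=7 B=1)
  2. empty(A) -> (A=0 B=1)
  3. pour(B -> A) -> (A=1 B=0)
  4. fill(B) -> (A=1 B=8)
  5. pour(B -> A) -> (A=7 B=2)
  6. empty(A) -> (A=0 B=2)
Reached target in 6 moves.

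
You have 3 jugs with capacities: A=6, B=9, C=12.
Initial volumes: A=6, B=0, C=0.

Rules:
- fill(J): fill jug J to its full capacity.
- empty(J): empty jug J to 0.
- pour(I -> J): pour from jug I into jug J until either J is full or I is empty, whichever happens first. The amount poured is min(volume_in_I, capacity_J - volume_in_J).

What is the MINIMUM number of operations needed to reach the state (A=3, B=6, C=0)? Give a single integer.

Answer: 5

Derivation:
BFS from (A=6, B=0, C=0). One shortest path:
  1. fill(C) -> (A=6 B=0 C=12)
  2. pour(C -> B) -> (A=6 B=9 C=3)
  3. empty(B) -> (A=6 B=0 C=3)
  4. pour(A -> B) -> (A=0 B=6 C=3)
  5. pour(C -> A) -> (A=3 B=6 C=0)
Reached target in 5 moves.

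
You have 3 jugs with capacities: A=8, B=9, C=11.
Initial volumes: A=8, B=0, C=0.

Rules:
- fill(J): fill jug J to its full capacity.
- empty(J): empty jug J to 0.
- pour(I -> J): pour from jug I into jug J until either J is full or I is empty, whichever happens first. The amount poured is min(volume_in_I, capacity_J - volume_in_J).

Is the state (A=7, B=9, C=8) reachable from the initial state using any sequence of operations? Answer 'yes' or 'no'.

BFS from (A=8, B=0, C=0):
  1. pour(A -> B) -> (A=0 B=8 C=0)
  2. fill(A) -> (A=8 B=8 C=0)
  3. pour(A -> C) -> (A=0 B=8 C=8)
  4. fill(A) -> (A=8 B=8 C=8)
  5. pour(A -> B) -> (A=7 B=9 C=8)
Target reached → yes.

Answer: yes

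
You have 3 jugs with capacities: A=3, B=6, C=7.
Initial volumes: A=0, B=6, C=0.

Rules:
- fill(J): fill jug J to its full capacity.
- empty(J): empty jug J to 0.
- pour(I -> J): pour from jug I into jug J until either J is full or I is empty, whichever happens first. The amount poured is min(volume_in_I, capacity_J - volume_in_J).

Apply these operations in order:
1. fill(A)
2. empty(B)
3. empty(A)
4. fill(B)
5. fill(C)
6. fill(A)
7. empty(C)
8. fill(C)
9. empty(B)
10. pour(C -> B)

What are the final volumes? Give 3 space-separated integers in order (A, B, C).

Answer: 3 6 1

Derivation:
Step 1: fill(A) -> (A=3 B=6 C=0)
Step 2: empty(B) -> (A=3 B=0 C=0)
Step 3: empty(A) -> (A=0 B=0 C=0)
Step 4: fill(B) -> (A=0 B=6 C=0)
Step 5: fill(C) -> (A=0 B=6 C=7)
Step 6: fill(A) -> (A=3 B=6 C=7)
Step 7: empty(C) -> (A=3 B=6 C=0)
Step 8: fill(C) -> (A=3 B=6 C=7)
Step 9: empty(B) -> (A=3 B=0 C=7)
Step 10: pour(C -> B) -> (A=3 B=6 C=1)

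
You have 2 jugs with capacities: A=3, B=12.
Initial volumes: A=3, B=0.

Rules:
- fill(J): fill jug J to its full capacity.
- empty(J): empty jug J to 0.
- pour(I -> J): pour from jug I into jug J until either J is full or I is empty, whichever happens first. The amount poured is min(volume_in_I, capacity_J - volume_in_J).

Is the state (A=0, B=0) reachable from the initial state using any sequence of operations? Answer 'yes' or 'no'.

BFS from (A=3, B=0):
  1. empty(A) -> (A=0 B=0)
Target reached → yes.

Answer: yes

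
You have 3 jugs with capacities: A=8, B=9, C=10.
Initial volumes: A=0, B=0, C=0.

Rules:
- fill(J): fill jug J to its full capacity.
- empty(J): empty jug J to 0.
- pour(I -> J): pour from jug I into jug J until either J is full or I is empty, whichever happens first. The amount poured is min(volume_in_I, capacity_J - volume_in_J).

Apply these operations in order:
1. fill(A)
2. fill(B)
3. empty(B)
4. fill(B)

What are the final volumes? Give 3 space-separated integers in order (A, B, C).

Step 1: fill(A) -> (A=8 B=0 C=0)
Step 2: fill(B) -> (A=8 B=9 C=0)
Step 3: empty(B) -> (A=8 B=0 C=0)
Step 4: fill(B) -> (A=8 B=9 C=0)

Answer: 8 9 0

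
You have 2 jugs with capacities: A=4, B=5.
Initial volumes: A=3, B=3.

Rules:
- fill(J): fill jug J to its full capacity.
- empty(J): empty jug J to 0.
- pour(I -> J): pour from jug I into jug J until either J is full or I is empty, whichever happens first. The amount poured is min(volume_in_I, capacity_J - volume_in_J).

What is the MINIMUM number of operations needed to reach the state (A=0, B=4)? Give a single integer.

Answer: 3

Derivation:
BFS from (A=3, B=3). One shortest path:
  1. fill(A) -> (A=4 B=3)
  2. empty(B) -> (A=4 B=0)
  3. pour(A -> B) -> (A=0 B=4)
Reached target in 3 moves.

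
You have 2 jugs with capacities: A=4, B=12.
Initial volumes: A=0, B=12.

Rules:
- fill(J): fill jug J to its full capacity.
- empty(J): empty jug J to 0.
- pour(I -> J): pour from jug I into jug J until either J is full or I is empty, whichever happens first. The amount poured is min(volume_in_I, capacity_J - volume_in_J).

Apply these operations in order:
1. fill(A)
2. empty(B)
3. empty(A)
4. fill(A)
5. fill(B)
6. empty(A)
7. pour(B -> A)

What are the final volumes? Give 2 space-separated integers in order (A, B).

Step 1: fill(A) -> (A=4 B=12)
Step 2: empty(B) -> (A=4 B=0)
Step 3: empty(A) -> (A=0 B=0)
Step 4: fill(A) -> (A=4 B=0)
Step 5: fill(B) -> (A=4 B=12)
Step 6: empty(A) -> (A=0 B=12)
Step 7: pour(B -> A) -> (A=4 B=8)

Answer: 4 8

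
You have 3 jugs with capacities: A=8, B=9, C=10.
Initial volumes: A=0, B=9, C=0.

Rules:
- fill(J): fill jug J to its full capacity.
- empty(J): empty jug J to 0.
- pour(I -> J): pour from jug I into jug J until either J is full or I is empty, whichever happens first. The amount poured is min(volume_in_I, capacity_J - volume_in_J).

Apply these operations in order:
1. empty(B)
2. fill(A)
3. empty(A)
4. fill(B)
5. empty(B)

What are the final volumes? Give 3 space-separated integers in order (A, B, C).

Answer: 0 0 0

Derivation:
Step 1: empty(B) -> (A=0 B=0 C=0)
Step 2: fill(A) -> (A=8 B=0 C=0)
Step 3: empty(A) -> (A=0 B=0 C=0)
Step 4: fill(B) -> (A=0 B=9 C=0)
Step 5: empty(B) -> (A=0 B=0 C=0)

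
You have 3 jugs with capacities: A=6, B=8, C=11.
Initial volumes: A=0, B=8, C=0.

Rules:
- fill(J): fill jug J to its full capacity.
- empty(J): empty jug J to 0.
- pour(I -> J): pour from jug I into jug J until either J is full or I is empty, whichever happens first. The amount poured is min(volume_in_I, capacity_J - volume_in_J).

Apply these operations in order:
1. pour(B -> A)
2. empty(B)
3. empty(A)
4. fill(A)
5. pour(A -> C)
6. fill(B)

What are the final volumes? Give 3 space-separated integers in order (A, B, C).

Answer: 0 8 6

Derivation:
Step 1: pour(B -> A) -> (A=6 B=2 C=0)
Step 2: empty(B) -> (A=6 B=0 C=0)
Step 3: empty(A) -> (A=0 B=0 C=0)
Step 4: fill(A) -> (A=6 B=0 C=0)
Step 5: pour(A -> C) -> (A=0 B=0 C=6)
Step 6: fill(B) -> (A=0 B=8 C=6)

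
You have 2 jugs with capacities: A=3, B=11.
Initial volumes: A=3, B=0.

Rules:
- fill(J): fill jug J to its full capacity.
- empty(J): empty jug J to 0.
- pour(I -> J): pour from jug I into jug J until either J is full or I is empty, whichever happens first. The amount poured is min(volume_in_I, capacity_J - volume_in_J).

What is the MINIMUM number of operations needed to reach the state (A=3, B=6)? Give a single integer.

BFS from (A=3, B=0). One shortest path:
  1. pour(A -> B) -> (A=0 B=3)
  2. fill(A) -> (A=3 B=3)
  3. pour(A -> B) -> (A=0 B=6)
  4. fill(A) -> (A=3 B=6)
Reached target in 4 moves.

Answer: 4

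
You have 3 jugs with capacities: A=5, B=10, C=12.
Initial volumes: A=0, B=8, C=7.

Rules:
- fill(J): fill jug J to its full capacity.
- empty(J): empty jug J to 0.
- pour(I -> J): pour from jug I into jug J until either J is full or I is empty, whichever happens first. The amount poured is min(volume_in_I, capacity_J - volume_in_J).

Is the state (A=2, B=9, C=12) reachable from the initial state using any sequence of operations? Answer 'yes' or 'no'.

Answer: yes

Derivation:
BFS from (A=0, B=8, C=7):
  1. empty(B) -> (A=0 B=0 C=7)
  2. pour(C -> B) -> (A=0 B=7 C=0)
  3. fill(C) -> (A=0 B=7 C=12)
  4. pour(C -> A) -> (A=5 B=7 C=7)
  5. pour(A -> B) -> (A=2 B=10 C=7)
  6. empty(B) -> (A=2 B=0 C=7)
  7. pour(C -> B) -> (A=2 B=7 C=0)
  8. fill(C) -> (A=2 B=7 C=12)
  9. pour(C -> B) -> (A=2 B=10 C=9)
  10. empty(B) -> (A=2 B=0 C=9)
  11. pour(C -> B) -> (A=2 B=9 C=0)
  12. fill(C) -> (A=2 B=9 C=12)
Target reached → yes.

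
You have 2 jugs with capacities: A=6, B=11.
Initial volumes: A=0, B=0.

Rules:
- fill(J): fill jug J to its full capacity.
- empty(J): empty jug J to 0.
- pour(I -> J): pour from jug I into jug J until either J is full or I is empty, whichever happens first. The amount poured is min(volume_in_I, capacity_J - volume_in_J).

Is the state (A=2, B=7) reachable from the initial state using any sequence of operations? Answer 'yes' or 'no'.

BFS explored all 34 reachable states.
Reachable set includes: (0,0), (0,1), (0,2), (0,3), (0,4), (0,5), (0,6), (0,7), (0,8), (0,9), (0,10), (0,11) ...
Target (A=2, B=7) not in reachable set → no.

Answer: no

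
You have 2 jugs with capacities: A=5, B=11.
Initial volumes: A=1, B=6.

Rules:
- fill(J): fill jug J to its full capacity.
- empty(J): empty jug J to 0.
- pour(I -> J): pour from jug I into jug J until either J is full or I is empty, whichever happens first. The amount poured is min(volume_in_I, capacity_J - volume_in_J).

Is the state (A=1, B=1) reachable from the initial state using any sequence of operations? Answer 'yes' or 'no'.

BFS explored all 33 reachable states.
Reachable set includes: (0,0), (0,1), (0,2), (0,3), (0,4), (0,5), (0,6), (0,7), (0,8), (0,9), (0,10), (0,11) ...
Target (A=1, B=1) not in reachable set → no.

Answer: no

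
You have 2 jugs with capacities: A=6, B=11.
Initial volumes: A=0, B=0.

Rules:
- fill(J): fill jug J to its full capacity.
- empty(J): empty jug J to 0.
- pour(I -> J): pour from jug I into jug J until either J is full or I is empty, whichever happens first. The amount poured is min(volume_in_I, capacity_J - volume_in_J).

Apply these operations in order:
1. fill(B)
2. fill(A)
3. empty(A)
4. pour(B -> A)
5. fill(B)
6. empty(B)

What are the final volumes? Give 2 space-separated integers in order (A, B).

Answer: 6 0

Derivation:
Step 1: fill(B) -> (A=0 B=11)
Step 2: fill(A) -> (A=6 B=11)
Step 3: empty(A) -> (A=0 B=11)
Step 4: pour(B -> A) -> (A=6 B=5)
Step 5: fill(B) -> (A=6 B=11)
Step 6: empty(B) -> (A=6 B=0)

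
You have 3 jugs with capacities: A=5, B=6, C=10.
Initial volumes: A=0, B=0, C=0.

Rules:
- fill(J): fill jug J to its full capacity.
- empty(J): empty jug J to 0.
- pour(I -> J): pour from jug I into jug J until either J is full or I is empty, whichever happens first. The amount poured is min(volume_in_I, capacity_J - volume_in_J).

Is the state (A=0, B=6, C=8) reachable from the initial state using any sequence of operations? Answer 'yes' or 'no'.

BFS from (A=0, B=0, C=0):
  1. fill(C) -> (A=0 B=0 C=10)
  2. pour(C -> B) -> (A=0 B=6 C=4)
  3. empty(B) -> (A=0 B=0 C=4)
  4. pour(C -> B) -> (A=0 B=4 C=0)
  5. fill(C) -> (A=0 B=4 C=10)
  6. pour(C -> B) -> (A=0 B=6 C=8)
Target reached → yes.

Answer: yes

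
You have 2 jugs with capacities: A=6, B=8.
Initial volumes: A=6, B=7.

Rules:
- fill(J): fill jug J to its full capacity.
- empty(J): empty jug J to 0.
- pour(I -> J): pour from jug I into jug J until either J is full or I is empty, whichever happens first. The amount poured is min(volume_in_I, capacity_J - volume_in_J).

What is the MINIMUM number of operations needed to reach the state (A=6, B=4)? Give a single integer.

BFS from (A=6, B=7). One shortest path:
  1. empty(A) -> (A=0 B=7)
  2. fill(B) -> (A=0 B=8)
  3. pour(B -> A) -> (A=6 B=2)
  4. empty(A) -> (A=0 B=2)
  5. pour(B -> A) -> (A=2 B=0)
  6. fill(B) -> (A=2 B=8)
  7. pour(B -> A) -> (A=6 B=4)
Reached target in 7 moves.

Answer: 7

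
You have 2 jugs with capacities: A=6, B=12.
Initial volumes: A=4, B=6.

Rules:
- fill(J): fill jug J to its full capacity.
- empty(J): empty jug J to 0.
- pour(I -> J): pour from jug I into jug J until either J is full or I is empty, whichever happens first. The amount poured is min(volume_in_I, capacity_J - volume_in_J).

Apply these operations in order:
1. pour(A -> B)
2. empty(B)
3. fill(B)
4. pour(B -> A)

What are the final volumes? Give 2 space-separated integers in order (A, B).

Step 1: pour(A -> B) -> (A=0 B=10)
Step 2: empty(B) -> (A=0 B=0)
Step 3: fill(B) -> (A=0 B=12)
Step 4: pour(B -> A) -> (A=6 B=6)

Answer: 6 6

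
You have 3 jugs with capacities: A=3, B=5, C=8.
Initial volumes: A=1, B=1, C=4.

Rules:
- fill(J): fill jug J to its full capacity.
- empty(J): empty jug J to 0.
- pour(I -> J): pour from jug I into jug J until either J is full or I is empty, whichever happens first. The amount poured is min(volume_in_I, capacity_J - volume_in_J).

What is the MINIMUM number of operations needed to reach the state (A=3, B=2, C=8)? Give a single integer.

BFS from (A=1, B=1, C=4). One shortest path:
  1. fill(C) -> (A=1 B=1 C=8)
  2. pour(A -> B) -> (A=0 B=2 C=8)
  3. fill(A) -> (A=3 B=2 C=8)
Reached target in 3 moves.

Answer: 3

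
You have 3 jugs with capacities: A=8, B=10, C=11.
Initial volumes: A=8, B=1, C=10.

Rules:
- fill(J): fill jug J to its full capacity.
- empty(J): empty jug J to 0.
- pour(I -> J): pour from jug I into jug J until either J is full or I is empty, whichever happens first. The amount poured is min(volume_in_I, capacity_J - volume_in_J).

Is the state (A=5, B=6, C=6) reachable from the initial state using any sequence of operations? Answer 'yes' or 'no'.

BFS explored all 558 reachable states.
Reachable set includes: (0,0,0), (0,0,1), (0,0,2), (0,0,3), (0,0,4), (0,0,5), (0,0,6), (0,0,7), (0,0,8), (0,0,9), (0,0,10), (0,0,11) ...
Target (A=5, B=6, C=6) not in reachable set → no.

Answer: no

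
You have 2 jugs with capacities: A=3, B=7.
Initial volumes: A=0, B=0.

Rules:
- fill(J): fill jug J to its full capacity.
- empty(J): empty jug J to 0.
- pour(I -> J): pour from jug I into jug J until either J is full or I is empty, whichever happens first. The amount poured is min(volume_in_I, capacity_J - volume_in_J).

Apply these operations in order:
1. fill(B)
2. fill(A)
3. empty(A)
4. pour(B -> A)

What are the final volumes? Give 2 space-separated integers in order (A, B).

Step 1: fill(B) -> (A=0 B=7)
Step 2: fill(A) -> (A=3 B=7)
Step 3: empty(A) -> (A=0 B=7)
Step 4: pour(B -> A) -> (A=3 B=4)

Answer: 3 4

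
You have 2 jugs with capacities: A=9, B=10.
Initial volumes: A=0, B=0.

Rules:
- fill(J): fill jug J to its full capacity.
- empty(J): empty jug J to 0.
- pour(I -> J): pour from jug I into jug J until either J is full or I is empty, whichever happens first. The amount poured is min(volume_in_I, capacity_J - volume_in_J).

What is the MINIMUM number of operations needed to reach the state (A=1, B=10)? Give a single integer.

BFS from (A=0, B=0). One shortest path:
  1. fill(B) -> (A=0 B=10)
  2. pour(B -> A) -> (A=9 B=1)
  3. empty(A) -> (A=0 B=1)
  4. pour(B -> A) -> (A=1 B=0)
  5. fill(B) -> (A=1 B=10)
Reached target in 5 moves.

Answer: 5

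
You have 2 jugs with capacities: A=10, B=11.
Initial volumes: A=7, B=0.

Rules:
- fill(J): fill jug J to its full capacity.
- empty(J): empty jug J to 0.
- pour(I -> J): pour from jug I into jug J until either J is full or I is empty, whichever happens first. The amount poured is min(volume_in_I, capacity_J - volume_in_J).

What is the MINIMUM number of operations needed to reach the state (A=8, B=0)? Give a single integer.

Answer: 4

Derivation:
BFS from (A=7, B=0). One shortest path:
  1. fill(B) -> (A=7 B=11)
  2. pour(B -> A) -> (A=10 B=8)
  3. empty(A) -> (A=0 B=8)
  4. pour(B -> A) -> (A=8 B=0)
Reached target in 4 moves.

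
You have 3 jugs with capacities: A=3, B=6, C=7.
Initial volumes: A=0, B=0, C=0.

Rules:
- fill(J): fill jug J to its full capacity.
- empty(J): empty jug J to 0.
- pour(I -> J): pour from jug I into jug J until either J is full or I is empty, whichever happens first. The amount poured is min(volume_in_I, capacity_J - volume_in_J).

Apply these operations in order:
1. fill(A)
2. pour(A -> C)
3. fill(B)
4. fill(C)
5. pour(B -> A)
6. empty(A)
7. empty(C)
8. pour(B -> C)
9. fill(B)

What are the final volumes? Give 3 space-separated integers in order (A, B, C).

Step 1: fill(A) -> (A=3 B=0 C=0)
Step 2: pour(A -> C) -> (A=0 B=0 C=3)
Step 3: fill(B) -> (A=0 B=6 C=3)
Step 4: fill(C) -> (A=0 B=6 C=7)
Step 5: pour(B -> A) -> (A=3 B=3 C=7)
Step 6: empty(A) -> (A=0 B=3 C=7)
Step 7: empty(C) -> (A=0 B=3 C=0)
Step 8: pour(B -> C) -> (A=0 B=0 C=3)
Step 9: fill(B) -> (A=0 B=6 C=3)

Answer: 0 6 3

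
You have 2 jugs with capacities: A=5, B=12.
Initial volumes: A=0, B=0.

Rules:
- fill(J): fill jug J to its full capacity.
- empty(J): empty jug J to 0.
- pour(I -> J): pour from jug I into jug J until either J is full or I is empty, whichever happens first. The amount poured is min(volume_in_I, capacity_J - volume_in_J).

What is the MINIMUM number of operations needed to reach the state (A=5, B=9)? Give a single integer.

BFS from (A=0, B=0). One shortest path:
  1. fill(B) -> (A=0 B=12)
  2. pour(B -> A) -> (A=5 B=7)
  3. empty(A) -> (A=0 B=7)
  4. pour(B -> A) -> (A=5 B=2)
  5. empty(A) -> (A=0 B=2)
  6. pour(B -> A) -> (A=2 B=0)
  7. fill(B) -> (A=2 B=12)
  8. pour(B -> A) -> (A=5 B=9)
Reached target in 8 moves.

Answer: 8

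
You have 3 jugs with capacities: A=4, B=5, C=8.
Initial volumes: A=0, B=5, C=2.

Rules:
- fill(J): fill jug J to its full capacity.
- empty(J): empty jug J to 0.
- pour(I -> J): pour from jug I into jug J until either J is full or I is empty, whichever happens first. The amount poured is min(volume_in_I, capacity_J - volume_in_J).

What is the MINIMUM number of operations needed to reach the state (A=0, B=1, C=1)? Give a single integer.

Answer: 6

Derivation:
BFS from (A=0, B=5, C=2). One shortest path:
  1. fill(A) -> (A=4 B=5 C=2)
  2. empty(B) -> (A=4 B=0 C=2)
  3. pour(A -> B) -> (A=0 B=4 C=2)
  4. pour(C -> B) -> (A=0 B=5 C=1)
  5. pour(B -> A) -> (A=4 B=1 C=1)
  6. empty(A) -> (A=0 B=1 C=1)
Reached target in 6 moves.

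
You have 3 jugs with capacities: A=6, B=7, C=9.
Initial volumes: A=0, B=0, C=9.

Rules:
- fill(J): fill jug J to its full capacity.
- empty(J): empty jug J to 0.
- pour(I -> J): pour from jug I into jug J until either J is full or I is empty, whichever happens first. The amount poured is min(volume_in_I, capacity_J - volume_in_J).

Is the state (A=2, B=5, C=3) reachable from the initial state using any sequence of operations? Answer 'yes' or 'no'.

BFS explored all 320 reachable states.
Reachable set includes: (0,0,0), (0,0,1), (0,0,2), (0,0,3), (0,0,4), (0,0,5), (0,0,6), (0,0,7), (0,0,8), (0,0,9), (0,1,0), (0,1,1) ...
Target (A=2, B=5, C=3) not in reachable set → no.

Answer: no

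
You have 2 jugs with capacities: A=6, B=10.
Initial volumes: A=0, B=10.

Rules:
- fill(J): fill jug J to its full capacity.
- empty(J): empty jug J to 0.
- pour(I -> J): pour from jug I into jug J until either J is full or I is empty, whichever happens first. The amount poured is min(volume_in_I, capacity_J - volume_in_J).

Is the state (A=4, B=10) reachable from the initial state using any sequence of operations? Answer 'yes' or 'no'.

Answer: yes

Derivation:
BFS from (A=0, B=10):
  1. pour(B -> A) -> (A=6 B=4)
  2. empty(A) -> (A=0 B=4)
  3. pour(B -> A) -> (A=4 B=0)
  4. fill(B) -> (A=4 B=10)
Target reached → yes.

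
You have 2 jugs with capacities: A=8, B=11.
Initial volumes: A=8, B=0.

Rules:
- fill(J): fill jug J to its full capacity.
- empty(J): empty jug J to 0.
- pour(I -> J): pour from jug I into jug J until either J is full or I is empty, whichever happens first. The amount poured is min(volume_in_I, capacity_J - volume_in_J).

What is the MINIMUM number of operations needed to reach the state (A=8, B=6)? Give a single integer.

BFS from (A=8, B=0). One shortest path:
  1. empty(A) -> (A=0 B=0)
  2. fill(B) -> (A=0 B=11)
  3. pour(B -> A) -> (A=8 B=3)
  4. empty(A) -> (A=0 B=3)
  5. pour(B -> A) -> (A=3 B=0)
  6. fill(B) -> (A=3 B=11)
  7. pour(B -> A) -> (A=8 B=6)
Reached target in 7 moves.

Answer: 7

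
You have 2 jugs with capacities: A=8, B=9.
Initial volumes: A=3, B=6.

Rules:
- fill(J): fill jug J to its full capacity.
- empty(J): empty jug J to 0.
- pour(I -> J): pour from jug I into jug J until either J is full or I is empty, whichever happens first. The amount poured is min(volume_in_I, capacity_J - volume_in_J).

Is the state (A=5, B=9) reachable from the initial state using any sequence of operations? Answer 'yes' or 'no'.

BFS from (A=3, B=6):
  1. fill(A) -> (A=8 B=6)
  2. pour(A -> B) -> (A=5 B=9)
Target reached → yes.

Answer: yes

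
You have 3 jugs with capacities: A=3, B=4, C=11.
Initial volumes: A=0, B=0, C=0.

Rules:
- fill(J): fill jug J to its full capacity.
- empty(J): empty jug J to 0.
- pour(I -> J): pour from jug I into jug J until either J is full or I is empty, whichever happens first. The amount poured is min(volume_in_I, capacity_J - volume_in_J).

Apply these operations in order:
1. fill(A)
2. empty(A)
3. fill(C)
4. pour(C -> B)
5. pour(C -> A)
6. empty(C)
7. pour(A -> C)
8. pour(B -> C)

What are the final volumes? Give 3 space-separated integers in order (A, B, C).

Step 1: fill(A) -> (A=3 B=0 C=0)
Step 2: empty(A) -> (A=0 B=0 C=0)
Step 3: fill(C) -> (A=0 B=0 C=11)
Step 4: pour(C -> B) -> (A=0 B=4 C=7)
Step 5: pour(C -> A) -> (A=3 B=4 C=4)
Step 6: empty(C) -> (A=3 B=4 C=0)
Step 7: pour(A -> C) -> (A=0 B=4 C=3)
Step 8: pour(B -> C) -> (A=0 B=0 C=7)

Answer: 0 0 7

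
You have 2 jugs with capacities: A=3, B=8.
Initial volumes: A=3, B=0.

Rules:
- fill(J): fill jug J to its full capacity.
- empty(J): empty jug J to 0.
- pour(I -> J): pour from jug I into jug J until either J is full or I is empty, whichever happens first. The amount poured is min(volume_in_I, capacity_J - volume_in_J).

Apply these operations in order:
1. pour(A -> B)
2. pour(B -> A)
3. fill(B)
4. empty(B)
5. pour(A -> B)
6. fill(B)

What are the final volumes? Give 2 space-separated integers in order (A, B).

Answer: 0 8

Derivation:
Step 1: pour(A -> B) -> (A=0 B=3)
Step 2: pour(B -> A) -> (A=3 B=0)
Step 3: fill(B) -> (A=3 B=8)
Step 4: empty(B) -> (A=3 B=0)
Step 5: pour(A -> B) -> (A=0 B=3)
Step 6: fill(B) -> (A=0 B=8)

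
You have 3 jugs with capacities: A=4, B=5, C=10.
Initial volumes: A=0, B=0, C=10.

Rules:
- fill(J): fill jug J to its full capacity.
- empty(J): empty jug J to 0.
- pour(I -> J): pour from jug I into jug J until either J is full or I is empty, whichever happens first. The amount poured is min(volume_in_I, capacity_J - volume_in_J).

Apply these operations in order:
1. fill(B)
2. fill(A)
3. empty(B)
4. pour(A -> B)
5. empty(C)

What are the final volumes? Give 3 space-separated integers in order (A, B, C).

Answer: 0 4 0

Derivation:
Step 1: fill(B) -> (A=0 B=5 C=10)
Step 2: fill(A) -> (A=4 B=5 C=10)
Step 3: empty(B) -> (A=4 B=0 C=10)
Step 4: pour(A -> B) -> (A=0 B=4 C=10)
Step 5: empty(C) -> (A=0 B=4 C=0)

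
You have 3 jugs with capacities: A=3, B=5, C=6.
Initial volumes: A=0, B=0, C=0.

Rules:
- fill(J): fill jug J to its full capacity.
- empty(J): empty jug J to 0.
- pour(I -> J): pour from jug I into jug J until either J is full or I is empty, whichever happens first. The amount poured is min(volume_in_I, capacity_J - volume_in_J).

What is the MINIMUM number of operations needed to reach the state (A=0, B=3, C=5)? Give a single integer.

BFS from (A=0, B=0, C=0). One shortest path:
  1. fill(A) -> (A=3 B=0 C=0)
  2. fill(B) -> (A=3 B=5 C=0)
  3. pour(B -> C) -> (A=3 B=0 C=5)
  4. pour(A -> B) -> (A=0 B=3 C=5)
Reached target in 4 moves.

Answer: 4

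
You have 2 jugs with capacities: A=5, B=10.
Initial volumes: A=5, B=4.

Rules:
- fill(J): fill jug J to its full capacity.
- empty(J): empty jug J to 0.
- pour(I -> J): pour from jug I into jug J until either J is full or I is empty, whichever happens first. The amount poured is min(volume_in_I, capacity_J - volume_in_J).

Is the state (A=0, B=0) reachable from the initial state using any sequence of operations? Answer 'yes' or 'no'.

BFS from (A=5, B=4):
  1. empty(A) -> (A=0 B=4)
  2. empty(B) -> (A=0 B=0)
Target reached → yes.

Answer: yes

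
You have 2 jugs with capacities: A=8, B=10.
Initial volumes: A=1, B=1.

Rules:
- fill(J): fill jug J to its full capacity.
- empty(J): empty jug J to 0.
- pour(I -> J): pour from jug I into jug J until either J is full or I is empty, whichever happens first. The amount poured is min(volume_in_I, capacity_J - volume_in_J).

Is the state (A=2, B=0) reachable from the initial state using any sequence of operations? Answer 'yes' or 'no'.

BFS from (A=1, B=1):
  1. pour(B -> A) -> (A=2 B=0)
Target reached → yes.

Answer: yes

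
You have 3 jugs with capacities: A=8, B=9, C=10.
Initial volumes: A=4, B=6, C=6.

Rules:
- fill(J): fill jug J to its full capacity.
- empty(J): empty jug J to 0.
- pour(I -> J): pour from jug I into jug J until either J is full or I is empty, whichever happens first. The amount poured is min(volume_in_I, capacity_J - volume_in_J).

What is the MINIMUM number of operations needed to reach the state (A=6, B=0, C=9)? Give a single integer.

BFS from (A=4, B=6, C=6). One shortest path:
  1. empty(A) -> (A=0 B=6 C=6)
  2. fill(B) -> (A=0 B=9 C=6)
  3. pour(C -> A) -> (A=6 B=9 C=0)
  4. pour(B -> C) -> (A=6 B=0 C=9)
Reached target in 4 moves.

Answer: 4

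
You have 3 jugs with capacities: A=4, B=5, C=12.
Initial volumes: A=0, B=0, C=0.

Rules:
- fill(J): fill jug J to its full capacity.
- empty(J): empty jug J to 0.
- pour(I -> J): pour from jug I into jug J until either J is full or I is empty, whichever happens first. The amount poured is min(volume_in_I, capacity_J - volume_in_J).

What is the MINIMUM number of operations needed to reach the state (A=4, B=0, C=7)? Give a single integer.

BFS from (A=0, B=0, C=0). One shortest path:
  1. fill(A) -> (A=4 B=0 C=0)
  2. fill(C) -> (A=4 B=0 C=12)
  3. pour(C -> B) -> (A=4 B=5 C=7)
  4. empty(B) -> (A=4 B=0 C=7)
Reached target in 4 moves.

Answer: 4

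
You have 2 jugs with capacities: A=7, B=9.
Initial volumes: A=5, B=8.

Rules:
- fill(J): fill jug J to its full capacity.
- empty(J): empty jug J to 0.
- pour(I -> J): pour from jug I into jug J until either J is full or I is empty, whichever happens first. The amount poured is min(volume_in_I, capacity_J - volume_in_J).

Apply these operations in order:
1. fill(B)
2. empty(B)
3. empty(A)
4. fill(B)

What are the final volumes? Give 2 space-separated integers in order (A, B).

Answer: 0 9

Derivation:
Step 1: fill(B) -> (A=5 B=9)
Step 2: empty(B) -> (A=5 B=0)
Step 3: empty(A) -> (A=0 B=0)
Step 4: fill(B) -> (A=0 B=9)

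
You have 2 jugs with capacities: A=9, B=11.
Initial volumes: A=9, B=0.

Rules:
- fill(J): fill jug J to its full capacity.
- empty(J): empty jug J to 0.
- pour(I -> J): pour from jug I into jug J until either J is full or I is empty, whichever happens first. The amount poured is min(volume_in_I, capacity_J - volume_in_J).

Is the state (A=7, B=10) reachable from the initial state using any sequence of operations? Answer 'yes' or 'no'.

Answer: no

Derivation:
BFS explored all 40 reachable states.
Reachable set includes: (0,0), (0,1), (0,2), (0,3), (0,4), (0,5), (0,6), (0,7), (0,8), (0,9), (0,10), (0,11) ...
Target (A=7, B=10) not in reachable set → no.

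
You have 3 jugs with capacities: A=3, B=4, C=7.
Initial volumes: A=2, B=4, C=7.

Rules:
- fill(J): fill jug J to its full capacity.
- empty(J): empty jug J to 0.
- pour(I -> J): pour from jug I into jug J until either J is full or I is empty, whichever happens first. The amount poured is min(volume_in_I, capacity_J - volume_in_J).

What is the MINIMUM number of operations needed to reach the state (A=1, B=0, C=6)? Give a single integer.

BFS from (A=2, B=4, C=7). One shortest path:
  1. pour(C -> A) -> (A=3 B=4 C=6)
  2. empty(A) -> (A=0 B=4 C=6)
  3. pour(B -> A) -> (A=3 B=1 C=6)
  4. empty(A) -> (A=0 B=1 C=6)
  5. pour(B -> A) -> (A=1 B=0 C=6)
Reached target in 5 moves.

Answer: 5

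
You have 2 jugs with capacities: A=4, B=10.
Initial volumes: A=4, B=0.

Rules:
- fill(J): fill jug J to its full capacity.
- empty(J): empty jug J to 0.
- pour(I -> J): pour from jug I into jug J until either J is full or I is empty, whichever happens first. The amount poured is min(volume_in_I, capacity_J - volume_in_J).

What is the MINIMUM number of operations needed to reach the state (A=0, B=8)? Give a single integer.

BFS from (A=4, B=0). One shortest path:
  1. pour(A -> B) -> (A=0 B=4)
  2. fill(A) -> (A=4 B=4)
  3. pour(A -> B) -> (A=0 B=8)
Reached target in 3 moves.

Answer: 3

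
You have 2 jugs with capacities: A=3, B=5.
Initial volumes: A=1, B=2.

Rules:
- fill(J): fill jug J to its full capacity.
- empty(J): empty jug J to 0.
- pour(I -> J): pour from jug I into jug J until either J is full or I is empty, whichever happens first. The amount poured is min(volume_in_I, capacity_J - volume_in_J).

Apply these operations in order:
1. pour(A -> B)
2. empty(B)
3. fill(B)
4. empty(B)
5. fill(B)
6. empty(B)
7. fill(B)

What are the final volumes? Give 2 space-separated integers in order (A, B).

Answer: 0 5

Derivation:
Step 1: pour(A -> B) -> (A=0 B=3)
Step 2: empty(B) -> (A=0 B=0)
Step 3: fill(B) -> (A=0 B=5)
Step 4: empty(B) -> (A=0 B=0)
Step 5: fill(B) -> (A=0 B=5)
Step 6: empty(B) -> (A=0 B=0)
Step 7: fill(B) -> (A=0 B=5)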